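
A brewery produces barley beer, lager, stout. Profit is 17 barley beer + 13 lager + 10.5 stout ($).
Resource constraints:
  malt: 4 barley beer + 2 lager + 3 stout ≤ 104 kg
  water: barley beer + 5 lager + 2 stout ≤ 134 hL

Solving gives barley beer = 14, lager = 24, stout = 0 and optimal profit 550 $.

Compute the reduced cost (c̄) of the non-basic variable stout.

-3.5

At the optimum: malt uses 104 of 104 (binding); water uses 134 of 134 (binding).
From A_Bᵀ y = c: 4·y_malt + 1·y_water = 17; 2·y_malt + 5·y_water = 13.
→ y_malt = 4 and y_water = 1.
Reduced cost of stout: c₃ − yᵀa₃ = 10.5 − (4·3 + 1·2) = 10.5 − 14 = -3.5.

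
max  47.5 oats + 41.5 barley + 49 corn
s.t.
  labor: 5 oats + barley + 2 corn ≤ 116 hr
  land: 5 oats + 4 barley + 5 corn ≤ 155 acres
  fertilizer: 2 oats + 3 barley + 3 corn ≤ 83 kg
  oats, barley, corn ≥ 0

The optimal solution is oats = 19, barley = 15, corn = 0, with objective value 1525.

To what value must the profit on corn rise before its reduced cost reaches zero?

50

Binding: land and fertilizer. Non-binding: labor (6 unused).
Slack constraints have shadow price 0 (complementary slackness).
From A_Bᵀ y = c: 5·y_land + 2·y_fertilizer = 47.5; 4·y_land + 3·y_fertilizer = 41.5.
→ y_land = 8.5 and y_fertilizer = 2.5.
corn enters the basis when its profit ≥ yᵀa₃ = 8.5·5 + 2.5·3 = 50.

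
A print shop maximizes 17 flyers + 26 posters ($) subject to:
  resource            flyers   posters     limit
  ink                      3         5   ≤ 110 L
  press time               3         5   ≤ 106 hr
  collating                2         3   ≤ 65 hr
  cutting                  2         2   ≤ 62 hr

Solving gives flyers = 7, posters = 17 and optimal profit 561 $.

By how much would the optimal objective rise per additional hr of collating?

7

At the optimum: ink uses 106 of 110 (slack = 4); press time uses 106 of 106 (binding); collating uses 65 of 65 (binding); cutting uses 48 of 62 (slack = 14).
By complementary slackness, y = 0 for the non-binding constraints.
From A_Bᵀ y = c: 3·y_press time + 2·y_collating = 17; 5·y_press time + 3·y_collating = 26.
→ y_press time = 1 and y_collating = 7.
Shadow price of collating = 7.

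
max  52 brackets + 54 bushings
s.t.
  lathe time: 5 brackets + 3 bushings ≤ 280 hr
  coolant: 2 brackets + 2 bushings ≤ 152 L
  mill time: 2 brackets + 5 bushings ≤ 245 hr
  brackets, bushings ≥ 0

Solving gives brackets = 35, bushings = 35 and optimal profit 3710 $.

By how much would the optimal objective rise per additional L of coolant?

0

Binding: lathe time and mill time. Non-binding: coolant (12 unused).
By complementary slackness, y = 0 for the non-binding constraint.
The binding rows give the dual system: 5·y_lathe time + 2·y_mill time = 52 and 3·y_lathe time + 5·y_mill time = 54.
→ y_lathe time = 8 and y_mill time = 6.
Shadow price of coolant = 0.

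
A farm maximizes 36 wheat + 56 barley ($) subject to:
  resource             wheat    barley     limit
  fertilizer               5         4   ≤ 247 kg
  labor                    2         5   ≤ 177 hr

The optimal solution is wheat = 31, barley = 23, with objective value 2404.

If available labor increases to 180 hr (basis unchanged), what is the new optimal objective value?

Check each constraint at x*: fertilizer 247/247 (tight); labor 177/177 (tight).
From A_Bᵀ y = c: 5·y_fertilizer + 2·y_labor = 36; 4·y_fertilizer + 5·y_labor = 56.
This yields shadow prices y_fertilizer = 4, y_labor = 8.
Δz = y_labor·Δb = 8 × (3) = 24, so new z* = 2404 + 24 = 2428.

2428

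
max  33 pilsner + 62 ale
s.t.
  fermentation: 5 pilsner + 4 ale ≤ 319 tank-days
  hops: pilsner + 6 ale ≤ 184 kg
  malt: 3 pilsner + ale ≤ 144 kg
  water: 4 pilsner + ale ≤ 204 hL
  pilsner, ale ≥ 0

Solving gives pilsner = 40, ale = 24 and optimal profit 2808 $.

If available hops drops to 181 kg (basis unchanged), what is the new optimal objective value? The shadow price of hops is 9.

2781

Δb = -3, so new z* = 2808 + (9)·(-3) = 2808 − 27 = 2781.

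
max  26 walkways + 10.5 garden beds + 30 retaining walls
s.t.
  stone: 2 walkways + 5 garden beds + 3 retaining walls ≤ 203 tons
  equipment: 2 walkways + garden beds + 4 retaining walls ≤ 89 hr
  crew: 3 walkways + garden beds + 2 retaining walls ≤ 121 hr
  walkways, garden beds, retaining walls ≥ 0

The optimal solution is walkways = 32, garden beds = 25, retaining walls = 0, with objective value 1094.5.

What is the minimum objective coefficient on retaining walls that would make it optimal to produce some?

Check each constraint at x*: stone 189/203 (slack 14); equipment 89/89 (tight); crew 121/121 (tight).
Slack constraints have shadow price 0 (complementary slackness).
Dual feasibility on the basic columns requires 2·y_equipment + 3·y_crew = 26, 1·y_equipment + 1·y_crew = 10.5.
This yields shadow prices y_equipment = 5.5, y_crew = 5.
retaining walls enters the basis when its profit ≥ yᵀa₃ = 5.5·4 + 5·2 = 32.

32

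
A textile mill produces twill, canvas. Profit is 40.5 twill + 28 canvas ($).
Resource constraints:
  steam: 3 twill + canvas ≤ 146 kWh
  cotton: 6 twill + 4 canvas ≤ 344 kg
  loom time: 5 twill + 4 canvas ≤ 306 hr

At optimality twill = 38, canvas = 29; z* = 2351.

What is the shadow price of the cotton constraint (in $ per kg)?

At the optimum: steam uses 143 of 146 (slack = 3); cotton uses 344 of 344 (binding); loom time uses 306 of 306 (binding).
By complementary slackness, y = 0 for the non-binding constraint.
From A_Bᵀ y = c: 6·y_cotton + 5·y_loom time = 40.5; 4·y_cotton + 4·y_loom time = 28.
→ y_cotton = 5.5 and y_loom time = 1.5.
Shadow price of cotton = 5.5.

5.5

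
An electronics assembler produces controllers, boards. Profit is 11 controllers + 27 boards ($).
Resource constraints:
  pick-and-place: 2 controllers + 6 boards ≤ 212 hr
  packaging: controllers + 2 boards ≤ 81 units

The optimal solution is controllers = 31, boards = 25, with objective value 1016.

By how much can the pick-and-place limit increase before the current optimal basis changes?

Binding constraints: pick-and-place, packaging. The basis is B = [[2,6],[1,2]] with det -2.
Per unit increase in pick-and-place, x* moves by d = (-1, 0.5).
The basis stays optimal until controllers reaches 0; allowable increase = 31 hr.

31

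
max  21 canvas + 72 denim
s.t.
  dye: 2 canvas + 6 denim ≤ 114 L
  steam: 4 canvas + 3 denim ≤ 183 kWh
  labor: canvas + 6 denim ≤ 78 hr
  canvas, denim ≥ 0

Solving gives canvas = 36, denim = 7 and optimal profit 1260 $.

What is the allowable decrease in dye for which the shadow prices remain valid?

Binding constraints: dye, labor. The basis is B = [[2,6],[1,6]] with det 6.
Per unit decrease in dye, x* moves by d = (-1, 0.1667).
The basis stays optimal until canvas reaches 0; allowable decrease = 36 L.

36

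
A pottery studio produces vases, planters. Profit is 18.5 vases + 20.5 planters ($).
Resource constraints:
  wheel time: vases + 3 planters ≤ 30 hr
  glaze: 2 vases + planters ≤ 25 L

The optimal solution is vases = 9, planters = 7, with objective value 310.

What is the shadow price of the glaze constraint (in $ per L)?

7

Check each constraint at x*: wheel time 30/30 (tight); glaze 25/25 (tight).
Dual feasibility on the basic columns requires 1·y_wheel time + 2·y_glaze = 18.5, 3·y_wheel time + 1·y_glaze = 20.5.
This yields shadow prices y_wheel time = 4.5, y_glaze = 7.
Shadow price of glaze = 7.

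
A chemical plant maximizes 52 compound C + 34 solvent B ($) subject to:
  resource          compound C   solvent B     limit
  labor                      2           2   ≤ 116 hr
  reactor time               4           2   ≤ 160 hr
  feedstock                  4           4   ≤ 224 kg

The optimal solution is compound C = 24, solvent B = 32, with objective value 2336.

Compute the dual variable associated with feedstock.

At the optimum: labor uses 112 of 116 (slack = 4); reactor time uses 160 of 160 (binding); feedstock uses 224 of 224 (binding).
Since labor is not tight, its dual is 0.
Dual feasibility on the basic columns requires 4·y_reactor time + 4·y_feedstock = 52, 2·y_reactor time + 4·y_feedstock = 34.
Solving: y_reactor time = 9, y_feedstock = 4.
Shadow price of feedstock = 4.

4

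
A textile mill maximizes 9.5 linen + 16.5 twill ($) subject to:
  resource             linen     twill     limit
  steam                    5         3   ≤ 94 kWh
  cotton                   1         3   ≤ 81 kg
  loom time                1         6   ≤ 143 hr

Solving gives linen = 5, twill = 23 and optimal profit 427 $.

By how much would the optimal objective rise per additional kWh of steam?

1.5

Binding: steam and loom time. Non-binding: cotton (7 unused).
By complementary slackness, y = 0 for the non-binding constraint.
The binding rows give the dual system: 5·y_steam + 1·y_loom time = 9.5 and 3·y_steam + 6·y_loom time = 16.5.
This yields shadow prices y_steam = 1.5, y_loom time = 2.
Shadow price of steam = 1.5.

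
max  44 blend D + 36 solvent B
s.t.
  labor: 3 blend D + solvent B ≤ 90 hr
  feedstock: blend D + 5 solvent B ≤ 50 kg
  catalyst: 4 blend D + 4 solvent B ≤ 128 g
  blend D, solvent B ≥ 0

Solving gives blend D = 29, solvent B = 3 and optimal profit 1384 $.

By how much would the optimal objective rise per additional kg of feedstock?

0

Binding: labor and catalyst. Non-binding: feedstock (6 unused).
By complementary slackness, y = 0 for the non-binding constraint.
The binding rows give the dual system: 3·y_labor + 4·y_catalyst = 44 and 1·y_labor + 4·y_catalyst = 36.
→ y_labor = 4 and y_catalyst = 8.
Shadow price of feedstock = 0.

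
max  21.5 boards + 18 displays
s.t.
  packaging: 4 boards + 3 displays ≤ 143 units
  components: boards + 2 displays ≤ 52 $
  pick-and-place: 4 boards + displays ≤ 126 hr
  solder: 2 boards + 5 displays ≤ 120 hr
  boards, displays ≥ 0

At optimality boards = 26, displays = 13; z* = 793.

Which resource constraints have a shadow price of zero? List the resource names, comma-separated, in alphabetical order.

pick-and-place, solder

packaging: 143/143 (binding)
components: 52/52 (binding)
pick-and-place: 117/126 (slack 9)
solder: 117/120 (slack 3)
By complementary slackness, a constraint with positive slack has shadow price 0 → pick-and-place, solder.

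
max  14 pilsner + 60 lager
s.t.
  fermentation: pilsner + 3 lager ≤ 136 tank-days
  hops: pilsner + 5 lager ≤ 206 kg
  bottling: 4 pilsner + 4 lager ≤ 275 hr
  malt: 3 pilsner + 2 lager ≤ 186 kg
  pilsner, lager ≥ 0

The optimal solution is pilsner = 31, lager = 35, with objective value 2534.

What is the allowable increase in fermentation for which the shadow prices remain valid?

1.375

Binding constraints: fermentation, hops. The basis is B = [[1,3],[1,5]] with det 2.
Per unit increase in fermentation, x* moves by d = (2.5, -0.5).
The basis stays optimal until bottling becomes binding; allowable increase = 1.375 tank-days.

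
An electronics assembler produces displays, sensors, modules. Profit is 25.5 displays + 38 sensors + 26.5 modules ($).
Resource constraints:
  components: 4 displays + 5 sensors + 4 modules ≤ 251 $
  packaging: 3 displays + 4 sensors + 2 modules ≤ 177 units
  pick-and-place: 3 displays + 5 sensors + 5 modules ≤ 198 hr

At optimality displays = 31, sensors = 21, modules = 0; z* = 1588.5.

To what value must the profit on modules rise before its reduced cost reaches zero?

29

Check each constraint at x*: components 229/251 (slack 22); packaging 177/177 (tight); pick-and-place 198/198 (tight).
Slack constraints have shadow price 0 (complementary slackness).
The binding rows give the dual system: 3·y_packaging + 3·y_pick-and-place = 25.5 and 4·y_packaging + 5·y_pick-and-place = 38.
Solving: y_packaging = 4.5, y_pick-and-place = 4.
modules enters the basis when its profit ≥ yᵀa₃ = 4.5·2 + 4·5 = 29.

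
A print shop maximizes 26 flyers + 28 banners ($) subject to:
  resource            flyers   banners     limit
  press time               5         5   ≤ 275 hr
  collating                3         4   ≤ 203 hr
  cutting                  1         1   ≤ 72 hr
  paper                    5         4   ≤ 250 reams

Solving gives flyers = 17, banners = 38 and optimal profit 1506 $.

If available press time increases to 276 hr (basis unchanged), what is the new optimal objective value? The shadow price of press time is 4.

Δb = 1, so new z* = 1506 + (4)·(1) = 1506 + 4 = 1510.

1510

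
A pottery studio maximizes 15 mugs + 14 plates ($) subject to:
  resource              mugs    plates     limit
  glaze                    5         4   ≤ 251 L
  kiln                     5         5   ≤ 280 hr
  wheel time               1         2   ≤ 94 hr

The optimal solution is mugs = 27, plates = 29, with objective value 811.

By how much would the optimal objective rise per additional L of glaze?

At the optimum: glaze uses 251 of 251 (binding); kiln uses 280 of 280 (binding); wheel time uses 85 of 94 (slack = 9).
By complementary slackness, y = 0 for the non-binding constraint.
The binding rows give the dual system: 5·y_glaze + 5·y_kiln = 15 and 4·y_glaze + 5·y_kiln = 14.
→ y_glaze = 1 and y_kiln = 2.
Shadow price of glaze = 1.

1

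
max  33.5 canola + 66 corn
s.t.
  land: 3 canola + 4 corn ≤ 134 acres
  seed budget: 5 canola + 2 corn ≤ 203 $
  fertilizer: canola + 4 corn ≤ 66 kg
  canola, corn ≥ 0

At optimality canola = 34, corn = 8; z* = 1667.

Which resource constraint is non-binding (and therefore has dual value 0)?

land: 134/134 (binding)
seed budget: 186/203 (slack 17)
fertilizer: 66/66 (binding)
By complementary slackness, a constraint with positive slack has shadow price 0 → seed budget.

seed budget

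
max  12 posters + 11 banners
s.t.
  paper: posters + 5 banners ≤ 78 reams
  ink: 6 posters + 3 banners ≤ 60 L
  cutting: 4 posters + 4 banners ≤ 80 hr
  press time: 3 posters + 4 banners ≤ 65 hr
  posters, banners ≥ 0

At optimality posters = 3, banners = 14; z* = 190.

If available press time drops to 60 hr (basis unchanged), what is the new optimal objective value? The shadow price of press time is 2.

180

Δb = -5, so new z* = 190 + (2)·(-5) = 190 − 10 = 180.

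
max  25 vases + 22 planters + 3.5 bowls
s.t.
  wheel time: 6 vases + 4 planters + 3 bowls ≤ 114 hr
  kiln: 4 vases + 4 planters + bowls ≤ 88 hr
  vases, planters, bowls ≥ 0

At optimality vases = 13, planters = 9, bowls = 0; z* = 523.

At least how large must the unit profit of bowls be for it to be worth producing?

8.5

Check each constraint at x*: wheel time 114/114 (tight); kiln 88/88 (tight).
From A_Bᵀ y = c: 6·y_wheel time + 4·y_kiln = 25; 4·y_wheel time + 4·y_kiln = 22.
Solving: y_wheel time = 1.5, y_kiln = 4.
bowls enters the basis when its profit ≥ yᵀa₃ = 1.5·3 + 4·1 = 8.5.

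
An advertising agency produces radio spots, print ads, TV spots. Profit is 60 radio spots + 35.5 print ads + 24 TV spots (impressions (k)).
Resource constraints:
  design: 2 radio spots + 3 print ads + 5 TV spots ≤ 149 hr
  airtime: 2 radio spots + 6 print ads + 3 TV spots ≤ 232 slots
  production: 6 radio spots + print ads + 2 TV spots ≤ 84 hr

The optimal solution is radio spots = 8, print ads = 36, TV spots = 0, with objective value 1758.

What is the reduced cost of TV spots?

-6.5

Check each constraint at x*: design 124/149 (slack 25); airtime 232/232 (tight); production 84/84 (tight).
Slack constraints have shadow price 0 (complementary slackness).
Dual feasibility on the basic columns requires 2·y_airtime + 6·y_production = 60, 6·y_airtime + 1·y_production = 35.5.
→ y_airtime = 4.5 and y_production = 8.5.
Reduced cost of TV spots: c₃ − yᵀa₃ = 24 − (4.5·3 + 8.5·2) = 24 − 30.5 = -6.5.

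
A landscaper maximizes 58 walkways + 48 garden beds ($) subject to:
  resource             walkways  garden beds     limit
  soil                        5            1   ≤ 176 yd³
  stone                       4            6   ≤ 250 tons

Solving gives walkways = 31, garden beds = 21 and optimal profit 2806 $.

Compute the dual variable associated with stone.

7

Both soil and stone are binding at x*.
The binding rows give the dual system: 5·y_soil + 4·y_stone = 58 and 1·y_soil + 6·y_stone = 48.
→ y_soil = 6 and y_stone = 7.
Shadow price of stone = 7.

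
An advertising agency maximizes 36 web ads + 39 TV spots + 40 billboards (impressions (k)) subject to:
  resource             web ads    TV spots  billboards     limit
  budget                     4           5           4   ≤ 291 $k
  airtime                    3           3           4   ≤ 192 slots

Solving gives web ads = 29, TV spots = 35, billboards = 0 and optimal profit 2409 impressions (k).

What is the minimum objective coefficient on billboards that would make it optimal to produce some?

44

Check each constraint at x*: budget 291/291 (tight); airtime 192/192 (tight).
The binding rows give the dual system: 4·y_budget + 3·y_airtime = 36 and 5·y_budget + 3·y_airtime = 39.
This yields shadow prices y_budget = 3, y_airtime = 8.
billboards enters the basis when its profit ≥ yᵀa₃ = 3·4 + 8·4 = 44.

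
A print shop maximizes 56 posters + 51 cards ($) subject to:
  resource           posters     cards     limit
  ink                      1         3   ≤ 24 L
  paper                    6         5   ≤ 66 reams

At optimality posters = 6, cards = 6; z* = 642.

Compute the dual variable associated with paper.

9

Check each constraint at x*: ink 24/24 (tight); paper 66/66 (tight).
Dual feasibility on the basic columns requires 1·y_ink + 6·y_paper = 56, 3·y_ink + 5·y_paper = 51.
Solving: y_ink = 2, y_paper = 9.
Shadow price of paper = 9.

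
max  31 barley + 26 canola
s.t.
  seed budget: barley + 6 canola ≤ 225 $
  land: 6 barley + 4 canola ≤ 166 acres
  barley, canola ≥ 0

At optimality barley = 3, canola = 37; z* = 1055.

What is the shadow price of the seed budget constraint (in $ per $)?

Check each constraint at x*: seed budget 225/225 (tight); land 166/166 (tight).
Dual feasibility on the basic columns requires 1·y_seed budget + 6·y_land = 31, 6·y_seed budget + 4·y_land = 26.
This yields shadow prices y_seed budget = 1, y_land = 5.
Shadow price of seed budget = 1.

1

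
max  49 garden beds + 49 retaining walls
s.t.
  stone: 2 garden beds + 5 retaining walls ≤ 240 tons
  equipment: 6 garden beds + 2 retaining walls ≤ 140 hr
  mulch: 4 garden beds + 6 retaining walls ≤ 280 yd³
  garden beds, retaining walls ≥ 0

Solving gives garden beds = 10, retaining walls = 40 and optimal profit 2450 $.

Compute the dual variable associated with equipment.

3.5

Check each constraint at x*: stone 220/240 (slack 20); equipment 140/140 (tight); mulch 280/280 (tight).
Since stone is not tight, its dual is 0.
Dual feasibility on the basic columns requires 6·y_equipment + 4·y_mulch = 49, 2·y_equipment + 6·y_mulch = 49.
→ y_equipment = 3.5 and y_mulch = 7.
Shadow price of equipment = 3.5.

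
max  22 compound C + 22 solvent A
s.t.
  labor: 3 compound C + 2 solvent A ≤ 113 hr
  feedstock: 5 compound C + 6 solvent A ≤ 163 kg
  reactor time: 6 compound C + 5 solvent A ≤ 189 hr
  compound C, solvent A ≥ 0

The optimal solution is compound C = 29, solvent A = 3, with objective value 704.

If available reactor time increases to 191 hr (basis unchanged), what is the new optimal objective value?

708

Binding: feedstock and reactor time. Non-binding: labor (20 unused).
By complementary slackness, y = 0 for the non-binding constraint.
The binding rows give the dual system: 5·y_feedstock + 6·y_reactor time = 22 and 6·y_feedstock + 5·y_reactor time = 22.
→ y_feedstock = 2 and y_reactor time = 2.
Δz = y_reactor time·Δb = 2 × (2) = 4, so new z* = 704 + 4 = 708.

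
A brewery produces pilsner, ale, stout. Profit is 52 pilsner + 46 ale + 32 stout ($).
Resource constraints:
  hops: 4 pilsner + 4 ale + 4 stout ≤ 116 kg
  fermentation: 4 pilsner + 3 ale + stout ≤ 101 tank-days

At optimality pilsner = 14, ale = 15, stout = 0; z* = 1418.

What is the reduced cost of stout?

At the optimum: hops uses 116 of 116 (binding); fermentation uses 101 of 101 (binding).
Dual feasibility on the basic columns requires 4·y_hops + 4·y_fermentation = 52, 4·y_hops + 3·y_fermentation = 46.
→ y_hops = 7 and y_fermentation = 6.
Reduced cost of stout: c₃ − yᵀa₃ = 32 − (7·4 + 6·1) = 32 − 34 = -2.

-2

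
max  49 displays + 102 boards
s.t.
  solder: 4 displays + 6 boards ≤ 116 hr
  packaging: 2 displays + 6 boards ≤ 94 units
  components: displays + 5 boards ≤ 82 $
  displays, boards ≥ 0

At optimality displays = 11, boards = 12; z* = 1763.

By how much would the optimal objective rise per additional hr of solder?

Check each constraint at x*: solder 116/116 (tight); packaging 94/94 (tight); components 71/82 (slack 11).
By complementary slackness, y = 0 for the non-binding constraint.
From A_Bᵀ y = c: 4·y_solder + 2·y_packaging = 49; 6·y_solder + 6·y_packaging = 102.
This yields shadow prices y_solder = 7.5, y_packaging = 9.5.
Shadow price of solder = 7.5.

7.5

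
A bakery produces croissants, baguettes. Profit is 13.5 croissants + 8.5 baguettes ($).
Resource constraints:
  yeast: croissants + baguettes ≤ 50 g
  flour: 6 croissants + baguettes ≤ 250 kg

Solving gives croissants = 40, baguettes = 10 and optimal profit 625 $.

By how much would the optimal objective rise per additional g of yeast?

7.5

At the optimum: yeast uses 50 of 50 (binding); flour uses 250 of 250 (binding).
Dual feasibility on the basic columns requires 1·y_yeast + 6·y_flour = 13.5, 1·y_yeast + 1·y_flour = 8.5.
This yields shadow prices y_yeast = 7.5, y_flour = 1.
Shadow price of yeast = 7.5.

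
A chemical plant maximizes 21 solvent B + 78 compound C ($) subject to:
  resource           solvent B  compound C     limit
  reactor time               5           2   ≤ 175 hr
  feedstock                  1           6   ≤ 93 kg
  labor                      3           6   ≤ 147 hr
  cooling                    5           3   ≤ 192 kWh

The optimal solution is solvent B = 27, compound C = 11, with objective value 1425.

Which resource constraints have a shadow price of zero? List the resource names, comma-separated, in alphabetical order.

reactor time: 157/175 (slack 18)
feedstock: 93/93 (binding)
labor: 147/147 (binding)
cooling: 168/192 (slack 24)
By complementary slackness, a constraint with positive slack has shadow price 0 → cooling, reactor time.

cooling, reactor time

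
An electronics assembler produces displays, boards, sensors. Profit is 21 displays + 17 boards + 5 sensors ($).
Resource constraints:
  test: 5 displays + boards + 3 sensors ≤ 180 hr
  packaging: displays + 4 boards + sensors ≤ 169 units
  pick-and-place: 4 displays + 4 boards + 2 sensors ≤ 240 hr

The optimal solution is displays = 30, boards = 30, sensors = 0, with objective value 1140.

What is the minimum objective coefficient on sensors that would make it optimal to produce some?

11

Check each constraint at x*: test 180/180 (tight); packaging 150/169 (slack 19); pick-and-place 240/240 (tight).
By complementary slackness, y = 0 for the non-binding constraint.
Dual feasibility on the basic columns requires 5·y_test + 4·y_pick-and-place = 21, 1·y_test + 4·y_pick-and-place = 17.
This yields shadow prices y_test = 1, y_pick-and-place = 4.
sensors enters the basis when its profit ≥ yᵀa₃ = 1·3 + 4·2 = 11.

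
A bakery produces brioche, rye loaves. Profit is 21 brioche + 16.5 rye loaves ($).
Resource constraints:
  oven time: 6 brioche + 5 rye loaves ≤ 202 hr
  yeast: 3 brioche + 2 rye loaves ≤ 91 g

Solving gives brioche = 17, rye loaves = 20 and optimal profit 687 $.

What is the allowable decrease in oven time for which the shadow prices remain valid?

Binding constraints: oven time, yeast. The basis is B = [[6,5],[3,2]] with det -3.
Per unit decrease in oven time, x* moves by d = (0.6667, -1).
The basis stays optimal until rye loaves reaches 0; allowable decrease = 20 hr.

20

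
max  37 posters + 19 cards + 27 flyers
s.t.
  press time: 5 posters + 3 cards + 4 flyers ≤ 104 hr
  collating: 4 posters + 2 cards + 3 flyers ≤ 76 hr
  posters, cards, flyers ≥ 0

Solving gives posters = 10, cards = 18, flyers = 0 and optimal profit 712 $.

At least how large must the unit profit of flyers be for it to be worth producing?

Both press time and collating are binding at x*.
The binding rows give the dual system: 5·y_press time + 4·y_collating = 37 and 3·y_press time + 2·y_collating = 19.
→ y_press time = 1 and y_collating = 8.
flyers enters the basis when its profit ≥ yᵀa₃ = 1·4 + 8·3 = 28.

28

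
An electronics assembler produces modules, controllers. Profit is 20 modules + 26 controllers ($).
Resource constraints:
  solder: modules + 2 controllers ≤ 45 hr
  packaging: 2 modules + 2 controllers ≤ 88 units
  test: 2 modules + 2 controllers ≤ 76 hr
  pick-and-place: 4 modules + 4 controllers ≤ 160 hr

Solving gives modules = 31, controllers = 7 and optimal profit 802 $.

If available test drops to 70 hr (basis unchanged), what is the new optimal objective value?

760

Check each constraint at x*: solder 45/45 (tight); packaging 76/88 (slack 12); test 76/76 (tight); pick-and-place 152/160 (slack 8).
Since packaging, pick-and-place are not tight, their duals are 0.
The binding rows give the dual system: 1·y_solder + 2·y_test = 20 and 2·y_solder + 2·y_test = 26.
This yields shadow prices y_solder = 6, y_test = 7.
Δz = y_test·Δb = 7 × (-6) = -42, so new z* = 802 − 42 = 760.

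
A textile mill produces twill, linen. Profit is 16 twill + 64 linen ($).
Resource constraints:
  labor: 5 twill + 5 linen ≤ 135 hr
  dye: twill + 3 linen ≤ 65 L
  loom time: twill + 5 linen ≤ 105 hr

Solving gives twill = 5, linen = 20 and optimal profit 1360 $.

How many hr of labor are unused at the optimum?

labor used = 5·5 + 5·20 = 125; slack = 135 − 125 = 10.

10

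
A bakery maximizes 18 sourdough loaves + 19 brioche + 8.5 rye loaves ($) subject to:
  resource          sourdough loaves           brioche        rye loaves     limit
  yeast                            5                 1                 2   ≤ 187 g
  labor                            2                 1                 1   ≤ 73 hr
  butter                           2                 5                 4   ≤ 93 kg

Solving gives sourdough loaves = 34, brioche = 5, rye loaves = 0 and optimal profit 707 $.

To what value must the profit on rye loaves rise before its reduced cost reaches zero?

Binding: labor and butter. Non-binding: yeast (12 unused).
Since yeast is not tight, its dual is 0.
Dual feasibility on the basic columns requires 2·y_labor + 2·y_butter = 18, 1·y_labor + 5·y_butter = 19.
This yields shadow prices y_labor = 6.5, y_butter = 2.5.
rye loaves enters the basis when its profit ≥ yᵀa₃ = 6.5·1 + 2.5·4 = 16.5.

16.5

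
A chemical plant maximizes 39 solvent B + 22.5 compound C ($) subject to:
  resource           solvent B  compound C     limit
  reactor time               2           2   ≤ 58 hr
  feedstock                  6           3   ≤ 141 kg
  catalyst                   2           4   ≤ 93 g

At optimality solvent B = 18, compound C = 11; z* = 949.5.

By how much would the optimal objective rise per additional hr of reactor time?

3

Check each constraint at x*: reactor time 58/58 (tight); feedstock 141/141 (tight); catalyst 80/93 (slack 13).
Slack constraints have shadow price 0 (complementary slackness).
The binding rows give the dual system: 2·y_reactor time + 6·y_feedstock = 39 and 2·y_reactor time + 3·y_feedstock = 22.5.
Solving: y_reactor time = 3, y_feedstock = 5.5.
Shadow price of reactor time = 3.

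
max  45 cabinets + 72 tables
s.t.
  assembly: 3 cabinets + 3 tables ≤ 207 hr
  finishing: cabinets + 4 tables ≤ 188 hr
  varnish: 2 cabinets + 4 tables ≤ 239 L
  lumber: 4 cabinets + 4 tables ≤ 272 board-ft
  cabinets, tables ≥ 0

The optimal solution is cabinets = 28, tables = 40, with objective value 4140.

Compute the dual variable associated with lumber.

At the optimum: assembly uses 204 of 207 (slack = 3); finishing uses 188 of 188 (binding); varnish uses 216 of 239 (slack = 23); lumber uses 272 of 272 (binding).
By complementary slackness, y = 0 for the non-binding constraints.
The binding rows give the dual system: 1·y_finishing + 4·y_lumber = 45 and 4·y_finishing + 4·y_lumber = 72.
This yields shadow prices y_finishing = 9, y_lumber = 9.
Shadow price of lumber = 9.

9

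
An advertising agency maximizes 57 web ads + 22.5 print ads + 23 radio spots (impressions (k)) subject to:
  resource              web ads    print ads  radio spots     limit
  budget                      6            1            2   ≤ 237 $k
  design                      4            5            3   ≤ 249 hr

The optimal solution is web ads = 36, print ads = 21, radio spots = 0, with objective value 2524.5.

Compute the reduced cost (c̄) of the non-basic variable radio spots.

-1

Both budget and design are binding at x*.
Dual feasibility on the basic columns requires 6·y_budget + 4·y_design = 57, 1·y_budget + 5·y_design = 22.5.
This yields shadow prices y_budget = 7.5, y_design = 3.
Reduced cost of radio spots: c₃ − yᵀa₃ = 23 − (7.5·2 + 3·3) = 23 − 24 = -1.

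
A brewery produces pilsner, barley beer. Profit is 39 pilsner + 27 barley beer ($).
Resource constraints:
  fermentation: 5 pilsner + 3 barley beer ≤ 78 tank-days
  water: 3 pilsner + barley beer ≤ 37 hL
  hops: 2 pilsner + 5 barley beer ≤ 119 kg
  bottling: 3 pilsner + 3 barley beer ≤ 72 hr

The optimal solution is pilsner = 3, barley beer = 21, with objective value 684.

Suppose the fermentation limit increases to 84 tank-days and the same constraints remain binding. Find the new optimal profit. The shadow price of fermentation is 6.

Δb = 6, so new z* = 684 + (6)·(6) = 684 + 36 = 720.

720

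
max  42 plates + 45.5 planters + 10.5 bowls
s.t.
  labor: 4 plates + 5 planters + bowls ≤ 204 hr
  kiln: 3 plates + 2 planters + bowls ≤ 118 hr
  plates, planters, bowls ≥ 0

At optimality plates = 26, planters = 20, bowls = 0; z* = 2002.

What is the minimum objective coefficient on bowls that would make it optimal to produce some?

11.5

Both labor and kiln are binding at x*.
Dual feasibility on the basic columns requires 4·y_labor + 3·y_kiln = 42, 5·y_labor + 2·y_kiln = 45.5.
Solving: y_labor = 7.5, y_kiln = 4.
bowls enters the basis when its profit ≥ yᵀa₃ = 7.5·1 + 4·1 = 11.5.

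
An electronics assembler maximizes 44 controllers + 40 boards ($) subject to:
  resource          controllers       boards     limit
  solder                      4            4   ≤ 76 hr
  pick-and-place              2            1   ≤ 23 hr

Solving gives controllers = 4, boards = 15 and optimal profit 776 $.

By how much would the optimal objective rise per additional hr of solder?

9

Check each constraint at x*: solder 76/76 (tight); pick-and-place 23/23 (tight).
The binding rows give the dual system: 4·y_solder + 2·y_pick-and-place = 44 and 4·y_solder + 1·y_pick-and-place = 40.
This yields shadow prices y_solder = 9, y_pick-and-place = 4.
Shadow price of solder = 9.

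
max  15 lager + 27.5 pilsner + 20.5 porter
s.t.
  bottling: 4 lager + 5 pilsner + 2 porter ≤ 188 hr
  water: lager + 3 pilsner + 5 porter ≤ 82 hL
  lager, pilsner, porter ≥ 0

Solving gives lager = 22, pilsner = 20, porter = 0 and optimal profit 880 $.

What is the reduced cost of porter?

-9.5

Check each constraint at x*: bottling 188/188 (tight); water 82/82 (tight).
The binding rows give the dual system: 4·y_bottling + 1·y_water = 15 and 5·y_bottling + 3·y_water = 27.5.
→ y_bottling = 2.5 and y_water = 5.
Reduced cost of porter: c₃ − yᵀa₃ = 20.5 − (2.5·2 + 5·5) = 20.5 − 30 = -9.5.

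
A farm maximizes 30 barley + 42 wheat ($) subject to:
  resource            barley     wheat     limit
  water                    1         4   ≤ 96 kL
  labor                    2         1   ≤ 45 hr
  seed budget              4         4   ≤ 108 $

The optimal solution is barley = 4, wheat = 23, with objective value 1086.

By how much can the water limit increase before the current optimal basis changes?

Binding constraints: water, seed budget. The basis is B = [[1,4],[4,4]] with det -12.
Per unit increase in water, x* moves by d = (-0.3333, 0.3333).
The basis stays optimal until barley reaches 0; allowable increase = 12 kL.

12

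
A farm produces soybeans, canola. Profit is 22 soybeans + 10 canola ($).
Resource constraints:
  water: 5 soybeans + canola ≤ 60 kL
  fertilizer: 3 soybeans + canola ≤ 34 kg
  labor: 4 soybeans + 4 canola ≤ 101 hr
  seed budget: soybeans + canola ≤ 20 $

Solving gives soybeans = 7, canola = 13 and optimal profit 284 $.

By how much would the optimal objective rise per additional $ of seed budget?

4

At the optimum: water uses 48 of 60 (slack = 12); fertilizer uses 34 of 34 (binding); labor uses 80 of 101 (slack = 21); seed budget uses 20 of 20 (binding).
Since water, labor are not tight, their duals are 0.
The binding rows give the dual system: 3·y_fertilizer + 1·y_seed budget = 22 and 1·y_fertilizer + 1·y_seed budget = 10.
Solving: y_fertilizer = 6, y_seed budget = 4.
Shadow price of seed budget = 4.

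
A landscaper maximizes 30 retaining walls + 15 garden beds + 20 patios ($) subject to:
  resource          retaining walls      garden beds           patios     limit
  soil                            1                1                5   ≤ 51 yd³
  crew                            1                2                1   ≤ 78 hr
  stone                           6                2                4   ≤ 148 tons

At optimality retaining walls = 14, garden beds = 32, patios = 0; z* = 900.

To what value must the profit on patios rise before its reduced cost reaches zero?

21

At the optimum: soil uses 46 of 51 (slack = 5); crew uses 78 of 78 (binding); stone uses 148 of 148 (binding).
By complementary slackness, y = 0 for the non-binding constraint.
The binding rows give the dual system: 1·y_crew + 6·y_stone = 30 and 2·y_crew + 2·y_stone = 15.
→ y_crew = 3 and y_stone = 4.5.
patios enters the basis when its profit ≥ yᵀa₃ = 3·1 + 4.5·4 = 21.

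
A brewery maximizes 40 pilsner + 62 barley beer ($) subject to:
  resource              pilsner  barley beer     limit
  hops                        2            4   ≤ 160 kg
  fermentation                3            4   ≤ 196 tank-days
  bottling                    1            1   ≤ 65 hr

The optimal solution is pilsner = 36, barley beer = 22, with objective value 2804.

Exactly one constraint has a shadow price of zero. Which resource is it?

hops: 160/160 (binding)
fermentation: 196/196 (binding)
bottling: 58/65 (slack 7)
By complementary slackness, a constraint with positive slack has shadow price 0 → bottling.

bottling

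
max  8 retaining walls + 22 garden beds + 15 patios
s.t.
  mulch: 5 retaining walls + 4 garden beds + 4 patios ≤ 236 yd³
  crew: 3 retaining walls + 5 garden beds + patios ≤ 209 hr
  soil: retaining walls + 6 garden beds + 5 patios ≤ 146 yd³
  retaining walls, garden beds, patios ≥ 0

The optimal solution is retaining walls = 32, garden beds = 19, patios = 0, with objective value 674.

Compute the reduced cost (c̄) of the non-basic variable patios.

-4

Check each constraint at x*: mulch 236/236 (tight); crew 191/209 (slack 18); soil 146/146 (tight).
Slack constraints have shadow price 0 (complementary slackness).
Dual feasibility on the basic columns requires 5·y_mulch + 1·y_soil = 8, 4·y_mulch + 6·y_soil = 22.
This yields shadow prices y_mulch = 1, y_soil = 3.
Reduced cost of patios: c₃ − yᵀa₃ = 15 − (1·4 + 3·5) = 15 − 19 = -4.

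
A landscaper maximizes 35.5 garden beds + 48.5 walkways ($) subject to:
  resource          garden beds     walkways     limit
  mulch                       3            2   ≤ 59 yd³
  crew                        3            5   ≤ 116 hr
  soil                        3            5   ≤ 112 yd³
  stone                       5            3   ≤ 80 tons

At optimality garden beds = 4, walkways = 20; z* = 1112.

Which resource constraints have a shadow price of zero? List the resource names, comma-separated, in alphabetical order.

crew, mulch

mulch: 52/59 (slack 7)
crew: 112/116 (slack 4)
soil: 112/112 (binding)
stone: 80/80 (binding)
By complementary slackness, a constraint with positive slack has shadow price 0 → crew, mulch.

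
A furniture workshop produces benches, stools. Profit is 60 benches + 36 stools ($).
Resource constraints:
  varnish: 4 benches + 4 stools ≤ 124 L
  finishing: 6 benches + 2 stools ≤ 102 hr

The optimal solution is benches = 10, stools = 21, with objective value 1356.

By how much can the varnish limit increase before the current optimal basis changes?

Binding constraints: varnish, finishing. The basis is B = [[4,4],[6,2]] with det -16.
Per unit increase in varnish, x* moves by d = (-0.125, 0.375).
The basis stays optimal until benches reaches 0; allowable increase = 80 L.

80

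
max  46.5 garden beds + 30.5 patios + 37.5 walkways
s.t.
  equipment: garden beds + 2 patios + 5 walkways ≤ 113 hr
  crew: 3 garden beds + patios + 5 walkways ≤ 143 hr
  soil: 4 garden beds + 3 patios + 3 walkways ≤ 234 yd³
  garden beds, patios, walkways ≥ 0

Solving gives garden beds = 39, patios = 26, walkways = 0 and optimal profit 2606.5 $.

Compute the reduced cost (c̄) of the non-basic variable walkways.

-7

Check each constraint at x*: equipment 91/113 (slack 22); crew 143/143 (tight); soil 234/234 (tight).
By complementary slackness, y = 0 for the non-binding constraint.
From A_Bᵀ y = c: 3·y_crew + 4·y_soil = 46.5; 1·y_crew + 3·y_soil = 30.5.
Solving: y_crew = 3.5, y_soil = 9.
Reduced cost of walkways: c₃ − yᵀa₃ = 37.5 − (3.5·5 + 9·3) = 37.5 − 44.5 = -7.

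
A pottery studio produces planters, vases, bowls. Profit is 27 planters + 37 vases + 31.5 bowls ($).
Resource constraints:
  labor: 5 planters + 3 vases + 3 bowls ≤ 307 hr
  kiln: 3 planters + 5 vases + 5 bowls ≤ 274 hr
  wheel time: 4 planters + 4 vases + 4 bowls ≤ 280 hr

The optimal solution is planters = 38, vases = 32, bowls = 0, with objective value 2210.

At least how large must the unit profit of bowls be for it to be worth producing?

37

At the optimum: labor uses 286 of 307 (slack = 21); kiln uses 274 of 274 (binding); wheel time uses 280 of 280 (binding).
Slack constraints have shadow price 0 (complementary slackness).
Dual feasibility on the basic columns requires 3·y_kiln + 4·y_wheel time = 27, 5·y_kiln + 4·y_wheel time = 37.
This yields shadow prices y_kiln = 5, y_wheel time = 3.
bowls enters the basis when its profit ≥ yᵀa₃ = 5·5 + 3·4 = 37.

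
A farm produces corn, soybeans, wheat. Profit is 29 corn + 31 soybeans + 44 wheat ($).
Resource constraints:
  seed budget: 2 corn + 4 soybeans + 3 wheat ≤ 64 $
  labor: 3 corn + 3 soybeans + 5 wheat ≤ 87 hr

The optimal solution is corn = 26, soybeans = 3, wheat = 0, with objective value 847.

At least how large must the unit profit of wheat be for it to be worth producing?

At the optimum: seed budget uses 64 of 64 (binding); labor uses 87 of 87 (binding).
Dual feasibility on the basic columns requires 2·y_seed budget + 3·y_labor = 29, 4·y_seed budget + 3·y_labor = 31.
Solving: y_seed budget = 1, y_labor = 9.
wheat enters the basis when its profit ≥ yᵀa₃ = 1·3 + 9·5 = 48.

48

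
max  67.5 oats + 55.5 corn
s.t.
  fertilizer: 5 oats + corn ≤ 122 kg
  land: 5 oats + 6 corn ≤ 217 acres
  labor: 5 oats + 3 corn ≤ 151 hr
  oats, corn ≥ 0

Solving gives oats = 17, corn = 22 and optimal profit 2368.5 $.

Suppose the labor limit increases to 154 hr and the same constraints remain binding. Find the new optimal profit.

2394

Binding: land and labor. Non-binding: fertilizer (15 unused).
By complementary slackness, y = 0 for the non-binding constraint.
From A_Bᵀ y = c: 5·y_land + 5·y_labor = 67.5; 6·y_land + 3·y_labor = 55.5.
→ y_land = 5 and y_labor = 8.5.
Δz = y_labor·Δb = 8.5 × (3) = 25.5, so new z* = 2368.5 + 25.5 = 2394.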